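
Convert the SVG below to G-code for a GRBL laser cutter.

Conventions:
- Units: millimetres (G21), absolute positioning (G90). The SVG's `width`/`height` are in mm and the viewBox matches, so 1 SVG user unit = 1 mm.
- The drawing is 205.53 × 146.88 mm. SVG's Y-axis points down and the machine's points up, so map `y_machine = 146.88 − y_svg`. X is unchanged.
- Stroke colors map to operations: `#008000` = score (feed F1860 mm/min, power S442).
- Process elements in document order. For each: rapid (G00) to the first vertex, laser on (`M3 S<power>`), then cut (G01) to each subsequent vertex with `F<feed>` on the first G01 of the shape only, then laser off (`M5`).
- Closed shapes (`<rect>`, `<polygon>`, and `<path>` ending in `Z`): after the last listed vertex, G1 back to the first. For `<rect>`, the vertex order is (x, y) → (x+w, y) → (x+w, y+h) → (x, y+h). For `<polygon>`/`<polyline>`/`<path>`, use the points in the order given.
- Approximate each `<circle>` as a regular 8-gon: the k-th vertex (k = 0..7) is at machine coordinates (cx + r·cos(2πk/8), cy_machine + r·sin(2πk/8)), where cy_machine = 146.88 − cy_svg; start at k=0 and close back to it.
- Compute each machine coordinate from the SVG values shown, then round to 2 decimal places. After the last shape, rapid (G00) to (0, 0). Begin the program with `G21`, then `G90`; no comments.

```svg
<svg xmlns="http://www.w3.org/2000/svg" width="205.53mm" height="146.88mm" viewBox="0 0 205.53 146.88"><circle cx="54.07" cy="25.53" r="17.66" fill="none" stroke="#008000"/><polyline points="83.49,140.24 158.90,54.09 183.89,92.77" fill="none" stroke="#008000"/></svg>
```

G21
G90
G00 X71.73 Y121.35
M3 S442
G01 X66.56 Y133.84 F1860
G01 X54.07 Y139.01
G01 X41.58 Y133.84
G01 X36.41 Y121.35
G01 X41.58 Y108.86
G01 X54.07 Y103.69
G01 X66.56 Y108.86
G01 X71.73 Y121.35
M5
G00 X83.49 Y6.64
M3 S442
G01 X158.90 Y92.79 F1860
G01 X183.89 Y54.11
M5
G00 X0.00 Y0.00

Since the viewBox matches the mm dimensions, user units are millimetres directly. The only transform is the Y-flip y_m = 146.88 − y_svg.

Shape 1 is a circle drawn with `<circle>`. Its stroke #008000 means score at S442, F1860. After flipping Y the toolpath is (71.73,121.35) → (66.56,133.84) → (54.07,139.01) → (41.58,133.84) → (36.41,121.35) → (41.58,108.86) → (54.07,103.69) → (66.56,108.86) → (71.73,121.35), returning to the start.

Shape 2 is a open polyline drawn with `<polyline>`. Its stroke #008000 means score at S442, F1860. After flipping Y the toolpath is (83.49,6.64) → (158.90,92.79) → (183.89,54.11).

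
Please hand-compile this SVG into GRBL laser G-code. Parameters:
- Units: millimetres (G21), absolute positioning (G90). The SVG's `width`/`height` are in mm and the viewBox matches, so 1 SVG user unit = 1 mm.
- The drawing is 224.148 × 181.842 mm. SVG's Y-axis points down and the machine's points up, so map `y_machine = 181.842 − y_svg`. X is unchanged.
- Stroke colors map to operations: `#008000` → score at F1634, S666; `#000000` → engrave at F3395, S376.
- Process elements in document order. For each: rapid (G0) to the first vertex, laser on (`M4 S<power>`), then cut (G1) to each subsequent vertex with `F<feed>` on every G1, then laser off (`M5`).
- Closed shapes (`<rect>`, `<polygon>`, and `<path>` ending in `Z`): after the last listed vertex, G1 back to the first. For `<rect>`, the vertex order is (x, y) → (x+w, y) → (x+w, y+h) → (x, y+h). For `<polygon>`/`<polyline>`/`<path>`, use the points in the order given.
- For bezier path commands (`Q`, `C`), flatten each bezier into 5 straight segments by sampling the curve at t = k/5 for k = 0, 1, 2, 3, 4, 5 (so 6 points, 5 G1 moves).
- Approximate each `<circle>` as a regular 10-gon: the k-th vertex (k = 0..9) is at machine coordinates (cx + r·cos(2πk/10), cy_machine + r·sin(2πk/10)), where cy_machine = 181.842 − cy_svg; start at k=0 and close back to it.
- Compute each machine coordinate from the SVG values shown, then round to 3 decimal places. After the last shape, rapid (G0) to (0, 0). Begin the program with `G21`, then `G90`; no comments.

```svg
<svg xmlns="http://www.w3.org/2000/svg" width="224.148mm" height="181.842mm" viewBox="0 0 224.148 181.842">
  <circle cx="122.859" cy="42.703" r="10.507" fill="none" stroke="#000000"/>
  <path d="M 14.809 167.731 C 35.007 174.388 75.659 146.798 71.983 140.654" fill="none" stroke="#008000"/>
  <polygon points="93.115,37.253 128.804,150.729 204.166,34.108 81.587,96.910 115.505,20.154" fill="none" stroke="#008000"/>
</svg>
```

Since the viewBox matches the mm dimensions, user units are millimetres directly. The only transform is the Y-flip y_m = 181.842 − y_svg.

Shape 1 is a circle drawn with `<circle>`. Its stroke #000000 means engrave at S376, F3395. After flipping Y the toolpath is (133.366,139.139) → (131.359,145.315) → (126.106,149.132) → (119.612,149.132) → (114.359,145.315) → (112.352,139.139) → (114.359,132.963) → (119.612,129.146) → (126.106,129.146) → (131.359,132.963) → (133.366,139.139), returning to the start.

Shape 2 is a cubic bezier drawn with `<path>`. Its stroke #008000 means score at S666, F1634. After flipping Y the toolpath is (14.809,14.111) → (28.864,13.781) → (44.718,18.997) → (59.263,27.085) → (69.387,35.374) → (71.983,41.188).

Shape 3 is a closed polygon drawn with `<polygon>`. Its stroke #008000 means score at S666, F1634. After flipping Y the toolpath is (93.115,144.589) → (128.804,31.113) → (204.166,147.734) → (81.587,84.932) → (115.505,161.688) → (93.115,144.589), returning to the start.

G21
G90
G0 X133.366 Y139.139
M4 S376
G1 X131.359 Y145.315 F3395
G1 X126.106 Y149.132 F3395
G1 X119.612 Y149.132 F3395
G1 X114.359 Y145.315 F3395
G1 X112.352 Y139.139 F3395
G1 X114.359 Y132.963 F3395
G1 X119.612 Y129.146 F3395
G1 X126.106 Y129.146 F3395
G1 X131.359 Y132.963 F3395
G1 X133.366 Y139.139 F3395
M5
G0 X14.809 Y14.111
M4 S666
G1 X28.864 Y13.781 F1634
G1 X44.718 Y18.997 F1634
G1 X59.263 Y27.085 F1634
G1 X69.387 Y35.374 F1634
G1 X71.983 Y41.188 F1634
M5
G0 X93.115 Y144.589
M4 S666
G1 X128.804 Y31.113 F1634
G1 X204.166 Y147.734 F1634
G1 X81.587 Y84.932 F1634
G1 X115.505 Y161.688 F1634
G1 X93.115 Y144.589 F1634
M5
G0 X0.000 Y0.000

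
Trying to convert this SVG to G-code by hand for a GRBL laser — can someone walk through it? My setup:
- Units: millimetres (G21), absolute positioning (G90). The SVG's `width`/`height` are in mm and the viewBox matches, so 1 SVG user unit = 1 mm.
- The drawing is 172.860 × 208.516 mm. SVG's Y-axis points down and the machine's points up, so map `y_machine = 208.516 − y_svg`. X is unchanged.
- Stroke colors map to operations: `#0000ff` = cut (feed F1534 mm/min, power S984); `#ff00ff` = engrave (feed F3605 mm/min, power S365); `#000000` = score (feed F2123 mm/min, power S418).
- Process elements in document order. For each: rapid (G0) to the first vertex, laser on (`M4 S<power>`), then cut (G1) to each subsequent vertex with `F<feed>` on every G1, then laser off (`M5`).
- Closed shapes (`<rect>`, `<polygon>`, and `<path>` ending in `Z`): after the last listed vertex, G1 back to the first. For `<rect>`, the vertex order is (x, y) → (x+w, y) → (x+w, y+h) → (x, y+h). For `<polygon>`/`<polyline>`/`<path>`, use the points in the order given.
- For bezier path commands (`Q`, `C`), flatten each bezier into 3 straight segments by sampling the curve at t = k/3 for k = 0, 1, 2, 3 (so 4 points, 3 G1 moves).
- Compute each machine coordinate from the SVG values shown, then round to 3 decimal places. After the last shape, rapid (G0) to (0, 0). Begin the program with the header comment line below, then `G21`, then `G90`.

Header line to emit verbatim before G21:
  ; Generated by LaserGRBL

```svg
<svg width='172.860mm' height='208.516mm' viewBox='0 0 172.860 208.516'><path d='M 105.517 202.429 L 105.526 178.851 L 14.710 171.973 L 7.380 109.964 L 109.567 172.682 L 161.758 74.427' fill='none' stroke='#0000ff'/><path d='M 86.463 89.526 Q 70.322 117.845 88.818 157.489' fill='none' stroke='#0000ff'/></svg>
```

1 u = 1 mm; y_m = 208.516 − y.

[1] `<path>` open polyline, #0000ff→cut S984 F1534: (105.517,6.087) → (105.526,29.665) → (14.710,36.543) → (7.380,98.552) → (109.567,35.834) → (161.758,134.089)

[2] `<path>` quadratic bezier, #0000ff→cut S984 F1534: (86.463,118.990) → (79.551,98.852) → (80.336,76.198) → (88.818,51.027)

; Generated by LaserGRBL
G21
G90
G0 X105.517 Y6.087
M4 S984
G1 X105.526 Y29.665 F1534
G1 X14.710 Y36.543 F1534
G1 X7.380 Y98.552 F1534
G1 X109.567 Y35.834 F1534
G1 X161.758 Y134.089 F1534
M5
G0 X86.463 Y118.990
M4 S984
G1 X79.551 Y98.852 F1534
G1 X80.336 Y76.198 F1534
G1 X88.818 Y51.027 F1534
M5
G0 X0.000 Y0.000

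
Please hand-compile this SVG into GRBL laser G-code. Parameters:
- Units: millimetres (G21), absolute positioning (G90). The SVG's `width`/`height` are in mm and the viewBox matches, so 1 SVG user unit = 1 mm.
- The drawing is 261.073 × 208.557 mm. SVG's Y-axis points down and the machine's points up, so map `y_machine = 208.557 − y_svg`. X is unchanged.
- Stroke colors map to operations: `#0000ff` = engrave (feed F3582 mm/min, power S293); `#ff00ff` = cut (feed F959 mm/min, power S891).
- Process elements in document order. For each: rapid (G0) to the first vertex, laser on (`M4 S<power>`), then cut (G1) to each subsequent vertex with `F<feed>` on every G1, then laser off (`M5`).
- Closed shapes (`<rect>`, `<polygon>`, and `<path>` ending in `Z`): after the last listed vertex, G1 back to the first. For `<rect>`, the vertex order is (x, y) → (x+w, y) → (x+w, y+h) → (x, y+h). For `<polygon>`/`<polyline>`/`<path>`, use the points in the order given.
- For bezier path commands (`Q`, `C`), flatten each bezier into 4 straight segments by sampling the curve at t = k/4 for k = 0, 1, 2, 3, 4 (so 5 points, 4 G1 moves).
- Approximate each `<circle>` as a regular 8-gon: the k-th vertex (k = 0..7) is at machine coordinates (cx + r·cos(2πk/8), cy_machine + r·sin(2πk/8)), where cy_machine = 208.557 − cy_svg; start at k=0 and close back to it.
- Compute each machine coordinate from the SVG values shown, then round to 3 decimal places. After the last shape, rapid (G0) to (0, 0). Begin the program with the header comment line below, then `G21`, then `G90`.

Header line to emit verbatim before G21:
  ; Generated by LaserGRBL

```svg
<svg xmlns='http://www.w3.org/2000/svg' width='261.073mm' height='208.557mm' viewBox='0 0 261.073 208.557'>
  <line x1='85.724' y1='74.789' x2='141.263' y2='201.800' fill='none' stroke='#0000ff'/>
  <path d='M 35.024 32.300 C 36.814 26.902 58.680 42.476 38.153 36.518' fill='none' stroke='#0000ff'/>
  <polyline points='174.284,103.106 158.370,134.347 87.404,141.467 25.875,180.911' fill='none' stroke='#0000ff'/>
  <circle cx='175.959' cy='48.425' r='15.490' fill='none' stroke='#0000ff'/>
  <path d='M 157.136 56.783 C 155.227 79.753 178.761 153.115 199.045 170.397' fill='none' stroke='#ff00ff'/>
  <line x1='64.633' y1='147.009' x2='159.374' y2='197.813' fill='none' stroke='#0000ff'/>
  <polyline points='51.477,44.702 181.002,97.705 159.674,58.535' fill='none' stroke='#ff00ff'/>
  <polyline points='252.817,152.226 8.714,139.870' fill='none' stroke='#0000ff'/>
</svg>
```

1 u = 1 mm; y_m = 208.557 − y.

[1] `<line>` line segment, #0000ff→engrave S293 F3582: (85.724,133.768) → (141.263,6.757)

[2] `<path>` cubic bezier, #0000ff→engrave S293 F3582: (35.024,176.257) → (39.155,177.037) → (44.957,173.938) → (46.576,170.944) → (38.153,172.039)

[3] `<polyline>` open polyline, #0000ff→engrave S293 F3582: (174.284,105.451) → (158.370,74.210) → (87.404,67.090) → (25.875,27.646)

[4] `<circle>` circle, #0000ff→engrave S293 F3582: (191.449,160.132) → (186.912,171.085) → (175.959,175.622) → (165.006,171.085) → (160.469,160.132) → (165.006,149.179) → (175.959,144.642) → (186.912,149.179) → (191.449,160.132) (closed)

[5] `<path>` cubic bezier, #ff00ff→cut S891 F959: (157.136,151.774) → (160.026,126.762) → (169.768,92.834) → (183.671,59.973) → (199.045,38.160)

[6] `<line>` line segment, #0000ff→engrave S293 F3582: (64.633,61.548) → (159.374,10.744)

[7] `<polyline>` open polyline, #ff00ff→cut S891 F959: (51.477,163.855) → (181.002,110.852) → (159.674,150.022)

[8] `<polyline>` line segment, #0000ff→engrave S293 F3582: (252.817,56.331) → (8.714,68.687)

; Generated by LaserGRBL
G21
G90
G0 X85.724 Y133.768
M4 S293
G1 X141.263 Y6.757 F3582
M5
G0 X35.024 Y176.257
M4 S293
G1 X39.155 Y177.037 F3582
G1 X44.957 Y173.938 F3582
G1 X46.576 Y170.944 F3582
G1 X38.153 Y172.039 F3582
M5
G0 X174.284 Y105.451
M4 S293
G1 X158.370 Y74.210 F3582
G1 X87.404 Y67.090 F3582
G1 X25.875 Y27.646 F3582
M5
G0 X191.449 Y160.132
M4 S293
G1 X186.912 Y171.085 F3582
G1 X175.959 Y175.622 F3582
G1 X165.006 Y171.085 F3582
G1 X160.469 Y160.132 F3582
G1 X165.006 Y149.179 F3582
G1 X175.959 Y144.642 F3582
G1 X186.912 Y149.179 F3582
G1 X191.449 Y160.132 F3582
M5
G0 X157.136 Y151.774
M4 S891
G1 X160.026 Y126.762 F959
G1 X169.768 Y92.834 F959
G1 X183.671 Y59.973 F959
G1 X199.045 Y38.160 F959
M5
G0 X64.633 Y61.548
M4 S293
G1 X159.374 Y10.744 F3582
M5
G0 X51.477 Y163.855
M4 S891
G1 X181.002 Y110.852 F959
G1 X159.674 Y150.022 F959
M5
G0 X252.817 Y56.331
M4 S293
G1 X8.714 Y68.687 F3582
M5
G0 X0.000 Y0.000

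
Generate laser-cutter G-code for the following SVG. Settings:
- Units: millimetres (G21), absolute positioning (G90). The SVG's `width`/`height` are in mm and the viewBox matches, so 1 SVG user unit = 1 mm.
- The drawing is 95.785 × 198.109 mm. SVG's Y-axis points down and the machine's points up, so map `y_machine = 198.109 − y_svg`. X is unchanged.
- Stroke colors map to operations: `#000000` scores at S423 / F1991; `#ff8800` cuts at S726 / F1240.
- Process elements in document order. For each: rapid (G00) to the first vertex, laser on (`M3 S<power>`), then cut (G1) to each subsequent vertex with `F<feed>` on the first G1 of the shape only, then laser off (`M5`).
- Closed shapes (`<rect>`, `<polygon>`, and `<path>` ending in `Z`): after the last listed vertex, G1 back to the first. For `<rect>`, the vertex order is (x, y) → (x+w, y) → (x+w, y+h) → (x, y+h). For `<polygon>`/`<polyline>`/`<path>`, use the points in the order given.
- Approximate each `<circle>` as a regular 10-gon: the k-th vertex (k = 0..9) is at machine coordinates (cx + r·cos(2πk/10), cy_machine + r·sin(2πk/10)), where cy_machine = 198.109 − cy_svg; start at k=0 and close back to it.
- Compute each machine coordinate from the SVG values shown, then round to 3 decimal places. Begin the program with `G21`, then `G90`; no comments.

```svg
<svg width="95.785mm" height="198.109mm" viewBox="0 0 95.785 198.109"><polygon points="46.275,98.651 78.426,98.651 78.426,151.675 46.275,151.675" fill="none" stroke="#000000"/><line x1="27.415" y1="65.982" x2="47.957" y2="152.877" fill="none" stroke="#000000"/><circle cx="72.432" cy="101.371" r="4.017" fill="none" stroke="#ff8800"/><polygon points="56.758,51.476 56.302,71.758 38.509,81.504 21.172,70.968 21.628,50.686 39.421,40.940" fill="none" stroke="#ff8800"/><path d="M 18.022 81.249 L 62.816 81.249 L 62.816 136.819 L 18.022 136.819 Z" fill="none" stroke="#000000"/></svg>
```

G21
G90
G00 X46.275 Y99.458
M3 S423
G1 X78.426 Y99.458 F1991
G1 X78.426 Y46.434
G1 X46.275 Y46.434
G1 X46.275 Y99.458
M5
G00 X27.415 Y132.127
M3 S423
G1 X47.957 Y45.232 F1991
M5
G00 X76.449 Y96.738
M3 S726
G1 X75.682 Y99.099 F1240
G1 X73.673 Y100.558
G1 X71.191 Y100.558
G1 X69.182 Y99.099
G1 X68.415 Y96.738
G1 X69.182 Y94.377
G1 X71.191 Y92.918
G1 X73.673 Y92.918
G1 X75.682 Y94.377
G1 X76.449 Y96.738
M5
G00 X56.758 Y146.633
M3 S726
G1 X56.302 Y126.351 F1240
G1 X38.509 Y116.605
G1 X21.172 Y127.141
G1 X21.628 Y147.423
G1 X39.421 Y157.169
G1 X56.758 Y146.633
M5
G00 X18.022 Y116.860
M3 S423
G1 X62.816 Y116.860 F1991
G1 X62.816 Y61.290
G1 X18.022 Y61.290
G1 X18.022 Y116.860
M5

1 u = 1 mm; y_m = 198.109 − y.

[1] `<polygon>` rectangle, #000000→score S423 F1991: (46.275,99.458) → (78.426,99.458) → (78.426,46.434) → (46.275,46.434) → (46.275,99.458) (closed)

[2] `<line>` line segment, #000000→score S423 F1991: (27.415,132.127) → (47.957,45.232)

[3] `<circle>` circle, #ff8800→cut S726 F1240: (76.449,96.738) → (75.682,99.099) → (73.673,100.558) → (71.191,100.558) → (69.182,99.099) → (68.415,96.738) → (69.182,94.377) → (71.191,92.918) → (73.673,92.918) → (75.682,94.377) → (76.449,96.738) (closed)

[4] `<polygon>` regular polygon, #ff8800→cut S726 F1240: (56.758,146.633) → (56.302,126.351) → (38.509,116.605) → (21.172,127.141) → (21.628,147.423) → (39.421,157.169) → (56.758,146.633) (closed)

[5] `<path>` rectangle, #000000→score S423 F1991: (18.022,116.860) → (62.816,116.860) → (62.816,61.290) → (18.022,61.290) → (18.022,116.860) (closed)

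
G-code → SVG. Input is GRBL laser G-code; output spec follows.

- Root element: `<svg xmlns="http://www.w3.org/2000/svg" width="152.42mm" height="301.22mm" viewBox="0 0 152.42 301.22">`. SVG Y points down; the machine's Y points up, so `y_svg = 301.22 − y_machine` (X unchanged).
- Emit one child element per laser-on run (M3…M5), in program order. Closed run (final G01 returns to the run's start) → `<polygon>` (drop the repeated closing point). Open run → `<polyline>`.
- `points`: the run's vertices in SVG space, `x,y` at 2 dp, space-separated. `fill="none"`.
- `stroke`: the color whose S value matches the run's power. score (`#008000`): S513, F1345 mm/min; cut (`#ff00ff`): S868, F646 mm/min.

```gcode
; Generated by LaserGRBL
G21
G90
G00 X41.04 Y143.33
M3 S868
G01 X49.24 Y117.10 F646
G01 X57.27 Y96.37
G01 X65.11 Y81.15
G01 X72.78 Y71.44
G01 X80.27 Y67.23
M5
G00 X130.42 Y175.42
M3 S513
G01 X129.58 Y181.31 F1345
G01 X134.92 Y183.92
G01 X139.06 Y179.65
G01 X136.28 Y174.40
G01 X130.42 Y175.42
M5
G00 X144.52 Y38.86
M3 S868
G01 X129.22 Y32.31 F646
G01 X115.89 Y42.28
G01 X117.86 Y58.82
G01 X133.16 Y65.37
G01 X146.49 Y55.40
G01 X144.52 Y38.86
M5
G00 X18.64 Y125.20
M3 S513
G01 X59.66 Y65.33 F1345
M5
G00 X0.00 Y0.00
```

<svg xmlns="http://www.w3.org/2000/svg" width="152.42mm" height="301.22mm" viewBox="0 0 152.42 301.22">
  <polyline points="41.04,157.89 49.24,184.12 57.27,204.85 65.11,220.07 72.78,229.78 80.27,233.99" fill="none" stroke="#ff00ff"/>
  <polygon points="130.42,125.80 129.58,119.91 134.92,117.30 139.06,121.57 136.28,126.82" fill="none" stroke="#008000"/>
  <polygon points="144.52,262.36 129.22,268.91 115.89,258.94 117.86,242.40 133.16,235.85 146.49,245.82" fill="none" stroke="#ff00ff"/>
  <polyline points="18.64,176.02 59.66,235.89" fill="none" stroke="#008000"/>
</svg>

y_svg = 301.22 − y_m.

[1] S868→`#ff00ff` (cut); open run; points: 41.04,157.89 49.24,184.12 57.27,204.85 65.11,220.07 72.78,229.78 80.27,233.99

[2] S513→`#008000` (score); closed run; points: 130.42,125.80 129.58,119.91 134.92,117.30 139.06,121.57 136.28,126.82

[3] S868→`#ff00ff` (cut); closed run; points: 144.52,262.36 129.22,268.91 115.89,258.94 117.86,242.40 133.16,235.85 146.49,245.82

[4] S513→`#008000` (score); open run; points: 18.64,176.02 59.66,235.89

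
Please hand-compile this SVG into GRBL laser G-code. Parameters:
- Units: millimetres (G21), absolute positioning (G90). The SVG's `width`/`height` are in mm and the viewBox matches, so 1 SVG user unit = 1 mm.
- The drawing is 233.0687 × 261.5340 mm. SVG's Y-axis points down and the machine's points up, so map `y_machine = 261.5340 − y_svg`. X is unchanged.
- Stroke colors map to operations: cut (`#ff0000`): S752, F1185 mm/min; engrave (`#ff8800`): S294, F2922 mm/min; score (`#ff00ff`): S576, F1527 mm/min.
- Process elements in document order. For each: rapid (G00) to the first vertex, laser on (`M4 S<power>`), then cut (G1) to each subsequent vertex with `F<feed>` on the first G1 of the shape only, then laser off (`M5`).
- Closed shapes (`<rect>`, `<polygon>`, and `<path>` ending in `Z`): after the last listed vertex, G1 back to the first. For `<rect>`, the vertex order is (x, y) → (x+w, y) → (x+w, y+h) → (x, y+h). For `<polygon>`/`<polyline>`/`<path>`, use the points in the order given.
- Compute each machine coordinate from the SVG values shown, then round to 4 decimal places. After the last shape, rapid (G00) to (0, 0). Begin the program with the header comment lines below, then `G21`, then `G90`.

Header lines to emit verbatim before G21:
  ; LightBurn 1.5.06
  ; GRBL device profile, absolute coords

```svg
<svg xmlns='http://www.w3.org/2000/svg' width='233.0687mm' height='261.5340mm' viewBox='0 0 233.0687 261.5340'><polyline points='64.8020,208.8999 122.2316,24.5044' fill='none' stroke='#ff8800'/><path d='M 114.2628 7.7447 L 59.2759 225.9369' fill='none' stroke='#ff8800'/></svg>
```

Since the viewBox matches the mm dimensions, user units are millimetres directly. The only transform is the Y-flip y_m = 261.5340 − y_svg.

Shape 1 is a line segment drawn with `<polyline>`. Its stroke #ff8800 means engrave at S294, F2922. After flipping Y the toolpath is (64.8020,52.6341) → (122.2316,237.0296).

Shape 2 is a line segment drawn with `<path>`. Its stroke #ff8800 means engrave at S294, F2922. After flipping Y the toolpath is (114.2628,253.7893) → (59.2759,35.5971).

; LightBurn 1.5.06
; GRBL device profile, absolute coords
G21
G90
G00 X64.8020 Y52.6341
M4 S294
G1 X122.2316 Y237.0296 F2922
M5
G00 X114.2628 Y253.7893
M4 S294
G1 X59.2759 Y35.5971 F2922
M5
G00 X0.0000 Y0.0000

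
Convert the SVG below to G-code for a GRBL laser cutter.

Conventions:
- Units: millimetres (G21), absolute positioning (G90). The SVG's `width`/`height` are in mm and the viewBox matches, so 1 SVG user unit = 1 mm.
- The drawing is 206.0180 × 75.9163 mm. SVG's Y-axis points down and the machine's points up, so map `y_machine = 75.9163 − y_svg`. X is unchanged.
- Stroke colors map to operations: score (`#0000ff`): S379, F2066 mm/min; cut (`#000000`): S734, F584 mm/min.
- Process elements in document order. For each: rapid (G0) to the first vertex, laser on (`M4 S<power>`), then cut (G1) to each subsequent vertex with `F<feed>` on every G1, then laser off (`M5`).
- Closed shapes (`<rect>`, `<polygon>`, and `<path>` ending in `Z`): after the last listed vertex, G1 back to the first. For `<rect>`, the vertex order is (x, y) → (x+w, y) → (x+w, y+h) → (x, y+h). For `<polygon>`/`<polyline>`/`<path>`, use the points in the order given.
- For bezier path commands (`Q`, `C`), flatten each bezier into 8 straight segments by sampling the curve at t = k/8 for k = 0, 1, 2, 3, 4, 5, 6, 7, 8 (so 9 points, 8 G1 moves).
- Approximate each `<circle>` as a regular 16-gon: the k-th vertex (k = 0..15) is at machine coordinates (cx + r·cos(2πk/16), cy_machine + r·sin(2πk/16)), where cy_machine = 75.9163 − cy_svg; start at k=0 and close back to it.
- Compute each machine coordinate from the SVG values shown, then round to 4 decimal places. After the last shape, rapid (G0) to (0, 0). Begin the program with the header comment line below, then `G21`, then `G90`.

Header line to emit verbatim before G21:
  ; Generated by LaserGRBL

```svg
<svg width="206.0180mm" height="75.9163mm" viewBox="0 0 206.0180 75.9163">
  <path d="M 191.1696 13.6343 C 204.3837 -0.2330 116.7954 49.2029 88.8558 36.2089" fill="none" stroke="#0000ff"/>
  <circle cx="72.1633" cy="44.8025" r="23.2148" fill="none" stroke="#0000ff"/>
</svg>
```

viewBox `0 0 206.0180 75.9163` with mm width/height → 1 unit = 1 mm. Flip: y_m = 75.9163 − y_svg.

**Shape 1** — `<path>` cubic bezier, stroke `#0000ff` → score (S379, F2066). Control points (SVG): P0=(191.1696,13.6343), P1=(204.3837,-0.2330), P2=(116.7954,49.2029), P3=(88.8558,36.2089); sampled at t=k/8. Machine vertices: (191.1696,62.2820) → (191.7132,64.7605) → (184.6868,62.7777) → (171.9707,57.8071) → (155.4453,51.3222) → (136.9909,44.7963) → (118.4876,39.7029) → (101.8158,37.5155) → (88.8558,39.7074). Open path.

**Shape 2** — `<circle>` circle, stroke `#0000ff` → score (S379, F2066). Machine vertices: (95.3781,31.1138) → (93.6110,39.9977) → (88.5786,47.5291) → (81.0472,52.5615) → (72.1633,54.3286) → (63.2794,52.5615) → (55.7480,47.5291) → (50.7156,39.9977) → (48.9485,31.1138) → (50.7156,22.2299) → (55.7480,14.6985) → (63.2794,9.6661) → (72.1633,7.8990) → (81.0472,9.6661) → (88.5786,14.6985) → (93.6110,22.2299) → (95.3781,31.1138). Closed: final G1 returns to the first vertex.

; Generated by LaserGRBL
G21
G90
G0 X191.1696 Y62.2820
M4 S379
G1 X191.7132 Y64.7605 F2066
G1 X184.6868 Y62.7777 F2066
G1 X171.9707 Y57.8071 F2066
G1 X155.4453 Y51.3222 F2066
G1 X136.9909 Y44.7963 F2066
G1 X118.4876 Y39.7029 F2066
G1 X101.8158 Y37.5155 F2066
G1 X88.8558 Y39.7074 F2066
M5
G0 X95.3781 Y31.1138
M4 S379
G1 X93.6110 Y39.9977 F2066
G1 X88.5786 Y47.5291 F2066
G1 X81.0472 Y52.5615 F2066
G1 X72.1633 Y54.3286 F2066
G1 X63.2794 Y52.5615 F2066
G1 X55.7480 Y47.5291 F2066
G1 X50.7156 Y39.9977 F2066
G1 X48.9485 Y31.1138 F2066
G1 X50.7156 Y22.2299 F2066
G1 X55.7480 Y14.6985 F2066
G1 X63.2794 Y9.6661 F2066
G1 X72.1633 Y7.8990 F2066
G1 X81.0472 Y9.6661 F2066
G1 X88.5786 Y14.6985 F2066
G1 X93.6110 Y22.2299 F2066
G1 X95.3781 Y31.1138 F2066
M5
G0 X0.0000 Y0.0000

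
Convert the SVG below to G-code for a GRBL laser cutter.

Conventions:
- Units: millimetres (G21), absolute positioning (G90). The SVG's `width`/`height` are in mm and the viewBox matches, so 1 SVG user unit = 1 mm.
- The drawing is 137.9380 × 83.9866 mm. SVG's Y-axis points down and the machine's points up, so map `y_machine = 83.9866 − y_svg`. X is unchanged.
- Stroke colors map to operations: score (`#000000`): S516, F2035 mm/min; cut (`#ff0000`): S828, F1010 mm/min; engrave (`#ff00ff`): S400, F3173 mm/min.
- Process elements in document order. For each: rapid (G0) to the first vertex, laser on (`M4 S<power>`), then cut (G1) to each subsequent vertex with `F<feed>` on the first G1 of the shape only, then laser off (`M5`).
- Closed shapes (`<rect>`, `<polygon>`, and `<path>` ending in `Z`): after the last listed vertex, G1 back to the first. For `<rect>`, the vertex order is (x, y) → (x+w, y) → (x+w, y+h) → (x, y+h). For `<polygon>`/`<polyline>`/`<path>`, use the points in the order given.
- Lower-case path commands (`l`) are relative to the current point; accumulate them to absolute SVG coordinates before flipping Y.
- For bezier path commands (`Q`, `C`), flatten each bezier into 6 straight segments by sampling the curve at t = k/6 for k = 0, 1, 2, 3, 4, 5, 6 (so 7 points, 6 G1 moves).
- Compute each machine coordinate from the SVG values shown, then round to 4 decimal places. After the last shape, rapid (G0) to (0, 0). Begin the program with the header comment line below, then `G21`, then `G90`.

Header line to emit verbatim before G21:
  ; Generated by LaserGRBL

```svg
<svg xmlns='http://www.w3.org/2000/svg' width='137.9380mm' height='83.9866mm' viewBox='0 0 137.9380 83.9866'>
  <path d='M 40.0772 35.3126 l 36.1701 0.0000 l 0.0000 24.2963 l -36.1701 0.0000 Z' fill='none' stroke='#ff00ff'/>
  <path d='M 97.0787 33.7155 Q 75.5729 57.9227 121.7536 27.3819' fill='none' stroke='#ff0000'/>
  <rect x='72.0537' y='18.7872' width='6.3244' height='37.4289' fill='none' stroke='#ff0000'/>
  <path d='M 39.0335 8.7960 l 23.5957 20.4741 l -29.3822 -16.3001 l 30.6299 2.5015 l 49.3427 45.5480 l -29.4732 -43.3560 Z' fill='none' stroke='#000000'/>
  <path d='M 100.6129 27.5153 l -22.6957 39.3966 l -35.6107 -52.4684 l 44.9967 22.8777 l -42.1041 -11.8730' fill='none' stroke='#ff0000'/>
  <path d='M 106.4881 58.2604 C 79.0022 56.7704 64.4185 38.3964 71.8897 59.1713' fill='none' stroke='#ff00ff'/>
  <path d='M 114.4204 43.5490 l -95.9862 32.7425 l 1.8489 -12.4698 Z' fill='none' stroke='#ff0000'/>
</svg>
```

Since the viewBox matches the mm dimensions, user units are millimetres directly. The only transform is the Y-flip y_m = 83.9866 − y_svg.

Shape 1 is a rectangle drawn with `<path>`. Its stroke #ff00ff means engrave at S400, F3173. After flipping Y the toolpath is (40.0772,48.6740) → (76.2473,48.6740) → (76.2473,24.3777) → (40.0772,24.3777) → (40.0772,48.6740), returning to the start.

Shape 2 is a quadratic bezier drawn with `<path>`. Its stroke #ff0000 means cut at S828, F1010. After flipping Y the toolpath is (97.0787,50.2711) → (91.7903,43.7228) → (90.2622,40.2161) → (92.4945,39.7509) → (98.4872,42.3273) → (108.2402,47.9452) → (121.7536,56.6047).

Shape 3 is a rectangle drawn with `<rect>`. Its stroke #ff0000 means cut at S828, F1010. After flipping Y the toolpath is (72.0537,65.1994) → (78.3781,65.1994) → (78.3781,27.7705) → (72.0537,27.7705) → (72.0537,65.1994), returning to the start.

Shape 4 is a closed polygon drawn with `<path>`. Its stroke #000000 means score at S516, F2035. After flipping Y the toolpath is (39.0335,75.1906) → (62.6292,54.7165) → (33.2470,71.0166) → (63.8769,68.5151) → (113.2196,22.9671) → (83.7464,66.3231) → (39.0335,75.1906), returning to the start.

Shape 5 is a open polyline drawn with `<path>`. Its stroke #ff0000 means cut at S828, F1010. After flipping Y the toolpath is (100.6129,56.4713) → (77.9172,17.0747) → (42.3065,69.5431) → (87.3032,46.6654) → (45.1991,58.5384).

Shape 6 is a cubic bezier drawn with `<path>`. Its stroke #ff00ff means engrave at S400, F3173. After flipping Y the toolpath is (106.4881,25.7262) → (93.8627,27.6188) → (83.6419,30.7689) → (76.0800,33.6201) → (71.4311,34.6159) → (69.9496,32.1998) → (71.8897,24.8153).

Shape 7 is a closed polygon drawn with `<path>`. Its stroke #ff0000 means cut at S828, F1010. After flipping Y the toolpath is (114.4204,40.4376) → (18.4342,7.6951) → (20.2831,20.1649) → (114.4204,40.4376), returning to the start.

; Generated by LaserGRBL
G21
G90
G0 X40.0772 Y48.6740
M4 S400
G1 X76.2473 Y48.6740 F3173
G1 X76.2473 Y24.3777
G1 X40.0772 Y24.3777
G1 X40.0772 Y48.6740
M5
G0 X97.0787 Y50.2711
M4 S828
G1 X91.7903 Y43.7228 F1010
G1 X90.2622 Y40.2161
G1 X92.4945 Y39.7509
G1 X98.4872 Y42.3273
G1 X108.2402 Y47.9452
G1 X121.7536 Y56.6047
M5
G0 X72.0537 Y65.1994
M4 S828
G1 X78.3781 Y65.1994 F1010
G1 X78.3781 Y27.7705
G1 X72.0537 Y27.7705
G1 X72.0537 Y65.1994
M5
G0 X39.0335 Y75.1906
M4 S516
G1 X62.6292 Y54.7165 F2035
G1 X33.2470 Y71.0166
G1 X63.8769 Y68.5151
G1 X113.2196 Y22.9671
G1 X83.7464 Y66.3231
G1 X39.0335 Y75.1906
M5
G0 X100.6129 Y56.4713
M4 S828
G1 X77.9172 Y17.0747 F1010
G1 X42.3065 Y69.5431
G1 X87.3032 Y46.6654
G1 X45.1991 Y58.5384
M5
G0 X106.4881 Y25.7262
M4 S400
G1 X93.8627 Y27.6188 F3173
G1 X83.6419 Y30.7689
G1 X76.0800 Y33.6201
G1 X71.4311 Y34.6159
G1 X69.9496 Y32.1998
G1 X71.8897 Y24.8153
M5
G0 X114.4204 Y40.4376
M4 S828
G1 X18.4342 Y7.6951 F1010
G1 X20.2831 Y20.1649
G1 X114.4204 Y40.4376
M5
G0 X0.0000 Y0.0000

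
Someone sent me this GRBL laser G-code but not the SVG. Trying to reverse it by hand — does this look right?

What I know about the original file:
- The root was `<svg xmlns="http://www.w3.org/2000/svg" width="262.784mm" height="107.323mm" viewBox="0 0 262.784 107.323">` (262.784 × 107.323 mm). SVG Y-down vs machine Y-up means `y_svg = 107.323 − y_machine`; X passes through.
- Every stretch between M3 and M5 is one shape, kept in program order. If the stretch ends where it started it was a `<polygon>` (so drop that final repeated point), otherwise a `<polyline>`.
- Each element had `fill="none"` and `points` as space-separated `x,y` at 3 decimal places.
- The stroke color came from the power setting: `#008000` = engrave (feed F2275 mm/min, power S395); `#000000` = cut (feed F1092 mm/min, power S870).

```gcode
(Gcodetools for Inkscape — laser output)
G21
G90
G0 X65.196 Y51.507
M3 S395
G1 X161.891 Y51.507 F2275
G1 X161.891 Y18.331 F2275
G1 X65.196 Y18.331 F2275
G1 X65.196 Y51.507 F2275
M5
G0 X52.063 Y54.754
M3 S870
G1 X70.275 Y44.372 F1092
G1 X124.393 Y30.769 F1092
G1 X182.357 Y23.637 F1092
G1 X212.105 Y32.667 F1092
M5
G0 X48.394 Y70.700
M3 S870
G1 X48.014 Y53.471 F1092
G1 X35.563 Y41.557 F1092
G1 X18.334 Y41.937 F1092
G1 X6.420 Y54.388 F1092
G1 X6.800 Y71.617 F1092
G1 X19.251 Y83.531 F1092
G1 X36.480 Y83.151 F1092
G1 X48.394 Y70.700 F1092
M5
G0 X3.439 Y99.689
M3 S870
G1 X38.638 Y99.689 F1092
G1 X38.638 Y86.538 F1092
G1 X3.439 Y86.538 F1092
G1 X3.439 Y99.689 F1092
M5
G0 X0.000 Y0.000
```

<svg xmlns="http://www.w3.org/2000/svg" width="262.784mm" height="107.323mm" viewBox="0 0 262.784 107.323">
  <polygon points="65.196,55.816 161.891,55.816 161.891,88.992 65.196,88.992" fill="none" stroke="#008000"/>
  <polyline points="52.063,52.569 70.275,62.951 124.393,76.554 182.357,83.686 212.105,74.656" fill="none" stroke="#000000"/>
  <polygon points="48.394,36.623 48.014,53.852 35.563,65.766 18.334,65.386 6.420,52.935 6.800,35.706 19.251,23.792 36.480,24.172" fill="none" stroke="#000000"/>
  <polygon points="3.439,7.634 38.638,7.634 38.638,20.785 3.439,20.785" fill="none" stroke="#000000"/>
</svg>

Machine Y-up, SVG Y-down with viewBox height 107.323, so y_svg = 107.323 − y_machine; X carries over.

Run 1: power S395 maps to stroke `#008000` (engrave). The run returns to its start, so emit a `<polygon>` with points (Y-flipped): 65.196,55.816 161.891,55.816 161.891,88.992 65.196,88.992.

Run 2: S870 ⇒ cut layer `#000000`. The run is open, so emit a `<polyline>` with points (Y-flipped): 52.063,52.569 70.275,62.951 124.393,76.554 182.357,83.686 212.105,74.656.

Run 3: the run's S870 means `#000000` (cut). The run returns to its start, so emit a `<polygon>` with points (Y-flipped): 48.394,36.623 48.014,53.852 35.563,65.766 18.334,65.386 6.420,52.935 6.800,35.706 19.251,23.792 36.480,24.172.

Run 4: S870 ⇒ cut layer `#000000`. The run returns to its start, so emit a `<polygon>` with points (Y-flipped): 3.439,7.634 38.638,7.634 38.638,20.785 3.439,20.785.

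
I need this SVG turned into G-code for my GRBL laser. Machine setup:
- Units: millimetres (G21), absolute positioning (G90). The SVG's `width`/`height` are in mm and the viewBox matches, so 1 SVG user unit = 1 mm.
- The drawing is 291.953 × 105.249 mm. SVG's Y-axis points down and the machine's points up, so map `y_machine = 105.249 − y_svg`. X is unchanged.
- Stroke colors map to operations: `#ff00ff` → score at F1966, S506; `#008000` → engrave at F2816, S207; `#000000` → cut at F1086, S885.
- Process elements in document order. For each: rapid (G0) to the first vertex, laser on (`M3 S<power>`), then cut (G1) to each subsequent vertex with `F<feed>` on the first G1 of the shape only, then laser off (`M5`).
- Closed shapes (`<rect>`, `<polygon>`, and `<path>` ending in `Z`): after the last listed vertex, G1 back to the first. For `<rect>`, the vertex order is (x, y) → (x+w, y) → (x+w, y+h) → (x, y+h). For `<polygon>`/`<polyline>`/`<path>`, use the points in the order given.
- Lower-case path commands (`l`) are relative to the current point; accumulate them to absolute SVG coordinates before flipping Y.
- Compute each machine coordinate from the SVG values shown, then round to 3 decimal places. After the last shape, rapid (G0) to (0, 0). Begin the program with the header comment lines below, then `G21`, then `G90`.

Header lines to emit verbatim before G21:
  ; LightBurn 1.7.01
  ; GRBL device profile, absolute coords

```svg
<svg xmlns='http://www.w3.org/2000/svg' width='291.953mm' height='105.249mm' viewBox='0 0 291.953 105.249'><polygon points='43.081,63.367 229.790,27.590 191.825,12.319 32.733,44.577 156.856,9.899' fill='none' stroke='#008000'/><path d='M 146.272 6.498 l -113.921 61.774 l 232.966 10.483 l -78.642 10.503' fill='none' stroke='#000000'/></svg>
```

1 u = 1 mm; y_m = 105.249 − y.

[1] `<polygon>` closed polygon, #008000→engrave S207 F2816: (43.081,41.882) → (229.790,77.659) → (191.825,92.930) → (32.733,60.672) → (156.856,95.350) → (43.081,41.882) (closed)

[2] `<path>` open polyline, #000000→cut S885 F1086: (146.272,98.751) → (32.351,36.977) → (265.317,26.494) → (186.675,15.991)

; LightBurn 1.7.01
; GRBL device profile, absolute coords
G21
G90
G0 X43.081 Y41.882
M3 S207
G1 X229.790 Y77.659 F2816
G1 X191.825 Y92.930
G1 X32.733 Y60.672
G1 X156.856 Y95.350
G1 X43.081 Y41.882
M5
G0 X146.272 Y98.751
M3 S885
G1 X32.351 Y36.977 F1086
G1 X265.317 Y26.494
G1 X186.675 Y15.991
M5
G0 X0.000 Y0.000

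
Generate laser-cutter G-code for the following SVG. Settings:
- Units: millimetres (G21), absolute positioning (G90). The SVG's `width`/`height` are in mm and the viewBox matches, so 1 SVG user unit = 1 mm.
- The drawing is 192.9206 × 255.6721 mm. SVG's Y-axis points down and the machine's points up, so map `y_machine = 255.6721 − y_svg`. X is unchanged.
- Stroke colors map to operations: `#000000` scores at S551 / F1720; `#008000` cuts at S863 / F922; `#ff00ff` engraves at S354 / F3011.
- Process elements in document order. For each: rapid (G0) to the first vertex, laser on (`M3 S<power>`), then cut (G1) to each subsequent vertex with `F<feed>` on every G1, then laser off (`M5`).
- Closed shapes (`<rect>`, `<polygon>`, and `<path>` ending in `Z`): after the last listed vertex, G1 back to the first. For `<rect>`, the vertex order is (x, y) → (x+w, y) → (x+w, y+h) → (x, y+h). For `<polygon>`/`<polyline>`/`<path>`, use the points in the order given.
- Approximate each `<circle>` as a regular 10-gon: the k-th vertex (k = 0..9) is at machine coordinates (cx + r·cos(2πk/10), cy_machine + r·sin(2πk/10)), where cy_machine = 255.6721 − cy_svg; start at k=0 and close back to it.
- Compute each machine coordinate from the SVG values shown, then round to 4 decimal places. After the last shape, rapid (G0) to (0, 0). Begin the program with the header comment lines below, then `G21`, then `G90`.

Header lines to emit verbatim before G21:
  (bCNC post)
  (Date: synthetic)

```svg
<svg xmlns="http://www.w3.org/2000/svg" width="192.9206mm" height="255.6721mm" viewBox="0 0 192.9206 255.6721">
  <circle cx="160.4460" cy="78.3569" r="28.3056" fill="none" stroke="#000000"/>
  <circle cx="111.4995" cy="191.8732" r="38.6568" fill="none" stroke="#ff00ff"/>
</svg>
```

viewBox `0 0 192.9206 255.6721` with mm width/height → 1 unit = 1 mm. Flip: y_m = 255.6721 − y_svg.

**Shape 1** — `<circle>` circle, stroke `#000000` → score (S551, F1720). Machine vertices: (188.7516,177.3152) → (183.3457,193.9528) → (169.1929,204.2354) → (151.6991,204.2354) → (137.5463,193.9528) → (132.1404,177.3152) → (137.5463,160.6776) → (151.6991,150.3950) → (169.1929,150.3950) → (183.3457,160.6776) → (188.7516,177.3152). Closed: final G1 returns to the first vertex.

**Shape 2** — `<circle>` circle, stroke `#ff00ff` → engrave (S354, F3011). Machine vertices: (150.1563,63.7989) → (142.7735,86.5208) → (123.4451,100.5637) → (99.5539,100.5637) → (80.2255,86.5208) → (72.8427,63.7989) → (80.2255,41.0770) → (99.5539,27.0341) → (123.4451,27.0341) → (142.7735,41.0770) → (150.1563,63.7989). Closed: final G1 returns to the first vertex.

(bCNC post)
(Date: synthetic)
G21
G90
G0 X188.7516 Y177.3152
M3 S551
G1 X183.3457 Y193.9528 F1720
G1 X169.1929 Y204.2354 F1720
G1 X151.6991 Y204.2354 F1720
G1 X137.5463 Y193.9528 F1720
G1 X132.1404 Y177.3152 F1720
G1 X137.5463 Y160.6776 F1720
G1 X151.6991 Y150.3950 F1720
G1 X169.1929 Y150.3950 F1720
G1 X183.3457 Y160.6776 F1720
G1 X188.7516 Y177.3152 F1720
M5
G0 X150.1563 Y63.7989
M3 S354
G1 X142.7735 Y86.5208 F3011
G1 X123.4451 Y100.5637 F3011
G1 X99.5539 Y100.5637 F3011
G1 X80.2255 Y86.5208 F3011
G1 X72.8427 Y63.7989 F3011
G1 X80.2255 Y41.0770 F3011
G1 X99.5539 Y27.0341 F3011
G1 X123.4451 Y27.0341 F3011
G1 X142.7735 Y41.0770 F3011
G1 X150.1563 Y63.7989 F3011
M5
G0 X0.0000 Y0.0000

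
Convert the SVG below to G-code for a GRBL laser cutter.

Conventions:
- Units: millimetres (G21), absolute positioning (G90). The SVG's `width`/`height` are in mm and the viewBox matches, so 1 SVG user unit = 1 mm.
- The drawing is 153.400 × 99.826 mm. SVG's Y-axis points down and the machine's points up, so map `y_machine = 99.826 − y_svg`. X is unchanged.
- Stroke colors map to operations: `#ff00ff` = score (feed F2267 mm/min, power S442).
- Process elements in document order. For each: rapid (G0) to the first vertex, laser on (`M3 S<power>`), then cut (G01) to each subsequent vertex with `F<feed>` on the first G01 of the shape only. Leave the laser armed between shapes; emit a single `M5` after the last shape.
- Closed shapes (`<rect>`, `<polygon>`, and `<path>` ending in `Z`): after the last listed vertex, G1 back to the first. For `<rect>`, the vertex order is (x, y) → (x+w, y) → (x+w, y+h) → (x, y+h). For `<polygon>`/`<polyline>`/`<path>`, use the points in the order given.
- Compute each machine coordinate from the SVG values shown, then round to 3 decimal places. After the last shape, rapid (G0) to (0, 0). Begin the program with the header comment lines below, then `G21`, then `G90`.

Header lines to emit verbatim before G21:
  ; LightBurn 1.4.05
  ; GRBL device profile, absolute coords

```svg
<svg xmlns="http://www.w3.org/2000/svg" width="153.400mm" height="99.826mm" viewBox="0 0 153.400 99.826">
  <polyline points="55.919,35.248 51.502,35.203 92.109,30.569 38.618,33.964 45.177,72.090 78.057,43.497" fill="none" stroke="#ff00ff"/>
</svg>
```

; LightBurn 1.4.05
; GRBL device profile, absolute coords
G21
G90
G0 X55.919 Y64.578
M3 S442
G01 X51.502 Y64.623 F2267
G01 X92.109 Y69.257
G01 X38.618 Y65.862
G01 X45.177 Y27.736
G01 X78.057 Y56.329
M5
G0 X0.000 Y0.000

Since the viewBox matches the mm dimensions, user units are millimetres directly. The only transform is the Y-flip y_m = 99.826 − y_svg.

Shape 1 is a open polyline drawn with `<polyline>`. Its stroke #ff00ff means score at S442, F2267. After flipping Y the toolpath is (55.919,64.578) → (51.502,64.623) → (92.109,69.257) → (38.618,65.862) → (45.177,27.736) → (78.057,56.329).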